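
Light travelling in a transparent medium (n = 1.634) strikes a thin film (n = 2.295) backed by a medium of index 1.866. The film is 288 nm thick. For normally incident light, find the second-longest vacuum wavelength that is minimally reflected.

661 nm

At the upper boundary (n = 1.634 to n = 2.295) the reflected ray undergoes a half-wave phase shift.
Bottom surface (2.295 → 1.866): reflection off a lower-index medium gives no phase shift.
Exactly one π shift → a net half-wave offset.
With one net inversion, destructive interference in reflection requires 2 n t = m λ.
λ = 2 n t / m. The second-longest wavelength is m = 2: λ = 2 × 2.295 × 288 / 2.00 = 661 nm.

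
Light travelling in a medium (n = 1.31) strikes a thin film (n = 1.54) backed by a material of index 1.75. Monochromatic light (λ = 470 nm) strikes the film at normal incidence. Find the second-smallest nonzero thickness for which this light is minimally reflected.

Top surface (1.31 → 1.54): reflection off a higher-index medium gives a half-wave phase shift.
Ray reflecting at the bottom interface goes from n = 1.54 toward n = 1.75: a half-wave phase shift.
Net: no relative phase inversion (both shifts match).
For dark reflection here: 2 n t = (m + ½) λ.
The second-smallest nonzero thickness corresponds to m = 1: t = (m + ½) λ / (2 n) = 1.50 × 470 / (2 × 1.54) = 229 nm.

229 nm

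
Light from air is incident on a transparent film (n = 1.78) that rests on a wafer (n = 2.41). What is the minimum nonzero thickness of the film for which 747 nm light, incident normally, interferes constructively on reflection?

Top surface (1.0 → 1.78): reflection off a higher-index medium gives a half-wave phase shift.
Ray reflecting at the bottom interface goes from n = 1.78 toward n = 2.41: a half-wave phase shift.
The two reflections carry the same phase change, so no net offset.
With no net inversion, constructive interference in reflection requires 2 n t = m λ.
Minimum nonzero at m = 1: t = λ / (2 n) = 747 / (2 × 1.78) = 210 nm.

210 nm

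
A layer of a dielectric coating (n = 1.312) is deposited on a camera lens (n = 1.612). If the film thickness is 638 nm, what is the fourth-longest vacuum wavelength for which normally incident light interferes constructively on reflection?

Top surface (1.0 → 1.312): reflection off a higher-index medium gives a half-wave phase shift.
Bottom surface (1.312 → 1.612): reflection off a higher-index medium gives a half-wave phase shift.
Net: no relative phase inversion (both shifts match).
For bright reflection here: 2 n t = m λ.
λ = 2 n t / m. The fourth-longest wavelength is m = 4: λ = 2 × 1.312 × 638 / 4.00 = 419 nm.

419 nm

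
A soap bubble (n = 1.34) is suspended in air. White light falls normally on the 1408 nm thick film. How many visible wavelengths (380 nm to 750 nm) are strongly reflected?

5

Ray reflecting at the top interface goes from n = 1.0 toward n = 1.34: a half-wave phase shift.
Ray reflecting at the bottom interface goes from n = 1.34 toward n = 1.0: no phase shift.
Net: one phase inversion between the two reflected rays.
For strong reflection here: 2 n t = (m + ½) λ.
λ = 2 n t / (m + ½) = 3773 / (m + ½) nm.
m=4: 839 nm (IR); m=5: 686 nm (visible); m=6: 581 nm (visible); m=7: 503 nm (visible); m=8: 444 nm (visible); m=9: 397 nm (visible); m=10: 359 nm (UV).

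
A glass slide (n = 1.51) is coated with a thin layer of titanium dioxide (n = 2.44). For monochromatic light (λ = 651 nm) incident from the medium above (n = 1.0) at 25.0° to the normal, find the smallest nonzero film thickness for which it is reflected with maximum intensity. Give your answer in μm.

0.0677 μm

Top surface (1.0 → 2.44): reflection off a higher-index medium gives a half-wave phase shift.
Ray reflecting at the bottom interface goes from n = 2.44 toward n = 1.51: no phase shift.
Net: one phase inversion between the two reflected rays.
For maximum reflection here: 2 n t cos θ_r = (m + ½) λ.
Snell's law: 1.0 sin 25.0° = 2.44 sin θ_r → sin θ_r = 0.173, cos θ_r = 0.985.
Minimum at m = 0: t = λ / (4 n cos θ_r) = 651 / (4 × 2.44 × 0.985) = 67.7 nm.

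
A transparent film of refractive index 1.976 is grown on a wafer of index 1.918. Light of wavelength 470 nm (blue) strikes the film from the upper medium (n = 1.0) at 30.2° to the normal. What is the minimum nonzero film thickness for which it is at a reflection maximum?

Ray reflecting at the top interface goes from n = 1.0 toward n = 1.976: a half-wave phase shift.
Bottom surface (1.976 → 1.918): reflection off a lower-index medium gives no phase shift.
The two reflections differ by half a wavelength.
For strong reflection here: 2 n t cos θ_r = (m + ½) λ.
Snell's law: 1.0 sin 30.2° = 1.976 sin θ_r → sin θ_r = 0.255, cos θ_r = 0.967.
Minimum at m = 0: t = λ / (4 n cos θ_r) = 470 / (4 × 1.976 × 0.967) = 61.5 nm.

61.5 nm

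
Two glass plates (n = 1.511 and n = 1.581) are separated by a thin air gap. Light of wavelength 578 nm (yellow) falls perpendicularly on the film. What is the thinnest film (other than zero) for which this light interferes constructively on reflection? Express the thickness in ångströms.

Ray reflecting at the top interface goes from n = 1.511 toward n = 1.0: no phase shift.
Bottom surface (1.0 → 1.581): reflection off a higher-index medium gives a half-wave phase shift.
Exactly one π shift → a net half-wave offset.
With one net inversion, constructive interference in reflection requires 2 n t = (m + ½) λ.
Minimum at m = 0: t = λ / (4 n) = 578 / (4 × 1.0) = 145 nm.

1445 Å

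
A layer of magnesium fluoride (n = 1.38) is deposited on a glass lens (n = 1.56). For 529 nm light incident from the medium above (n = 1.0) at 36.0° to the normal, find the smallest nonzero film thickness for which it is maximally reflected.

212 nm

At the upper boundary (n = 1.0 to n = 1.38) the reflected ray undergoes a half-wave phase shift.
Ray reflecting at the bottom interface goes from n = 1.38 toward n = 1.56: a half-wave phase shift.
Zero or two π shifts → no net half-wave offset.
For strong reflection here: 2 n t cos θ_r = m λ.
Snell's law: 1.0 sin 36.0° = 1.38 sin θ_r → sin θ_r = 0.426, cos θ_r = 0.905.
Minimum nonzero at m = 1: t = λ / (2 n cos θ_r) = 529 / (2 × 1.38 × 0.905) = 212 nm.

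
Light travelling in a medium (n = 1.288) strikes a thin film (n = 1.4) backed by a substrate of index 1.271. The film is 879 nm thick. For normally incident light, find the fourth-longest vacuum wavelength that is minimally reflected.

615 nm

Ray reflecting at the top interface goes from n = 1.288 toward n = 1.4: a half-wave phase shift.
At the lower boundary (n = 1.4 to n = 1.271) the reflected ray undergoes no phase shift.
The two reflections differ by half a wavelength.
With one net inversion, destructive interference in reflection requires 2 n t = m λ.
λ = 2 n t / m. The fourth-longest wavelength is m = 4: λ = 2 × 1.4 × 879 / 4.00 = 615 nm.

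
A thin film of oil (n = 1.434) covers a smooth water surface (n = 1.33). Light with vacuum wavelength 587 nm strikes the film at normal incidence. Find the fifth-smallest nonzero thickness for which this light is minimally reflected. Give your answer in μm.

Top surface (1.0 → 1.434): reflection off a higher-index medium gives a half-wave phase shift.
Ray reflecting at the bottom interface goes from n = 1.434 toward n = 1.33: no phase shift.
Exactly one π shift → a net half-wave offset.
So the condition for destructive reflection is 2 n t = m λ.
The fifth-smallest nonzero thickness corresponds to m = 5: t = m λ / (2 n) = 5.00 × 587 / (2 × 1.434) = 1023 nm.

1.02 μm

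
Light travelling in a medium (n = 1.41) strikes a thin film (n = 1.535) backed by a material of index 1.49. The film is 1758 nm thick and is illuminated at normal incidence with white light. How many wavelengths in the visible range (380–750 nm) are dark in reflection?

7

Ray reflecting at the top interface goes from n = 1.41 toward n = 1.535: a half-wave phase shift.
Bottom surface (1.535 → 1.49): reflection off a lower-index medium gives no phase shift.
The two reflections differ by half a wavelength.
So the condition for destructive reflection is 2 n t = m λ.
λ = 2 n t / m = 5397 / m nm.
m=7: 771 nm (IR); m=8: 675 nm (visible); m=9: 600 nm (visible); m=10: 540 nm (visible); m=11: 491 nm (visible); m=12: 450 nm (visible); m=13: 415 nm (visible); m=14: 386 nm (visible); m=15: 360 nm (UV).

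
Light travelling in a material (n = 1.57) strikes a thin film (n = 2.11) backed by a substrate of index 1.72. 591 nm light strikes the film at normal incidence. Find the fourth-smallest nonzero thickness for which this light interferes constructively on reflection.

490 nm

Top surface (1.57 → 2.11): reflection off a higher-index medium gives a half-wave phase shift.
Bottom surface (2.11 → 1.72): reflection off a lower-index medium gives no phase shift.
The two reflections differ by half a wavelength.
For strong reflection here: 2 n t = (m + ½) λ.
The fourth-smallest nonzero thickness corresponds to m = 3: t = (m + ½) λ / (2 n) = 3.50 × 591 / (2 × 2.11) = 490 nm.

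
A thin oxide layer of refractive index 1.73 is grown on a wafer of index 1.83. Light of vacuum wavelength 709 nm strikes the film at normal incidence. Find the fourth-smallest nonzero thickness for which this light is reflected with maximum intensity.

820 nm

Ray reflecting at the top interface goes from n = 1.0 toward n = 1.73: a half-wave phase shift.
Bottom surface (1.73 → 1.83): reflection off a higher-index medium gives a half-wave phase shift.
Zero or two π shifts → no net half-wave offset.
With no net inversion, constructive interference in reflection requires 2 n t = m λ.
The fourth-smallest nonzero thickness corresponds to m = 4: t = m λ / (2 n) = 4.00 × 709 / (2 × 1.73) = 820 nm.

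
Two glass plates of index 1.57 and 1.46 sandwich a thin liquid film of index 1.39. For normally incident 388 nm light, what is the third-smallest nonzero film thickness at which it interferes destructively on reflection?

419 nm

Top surface (1.57 → 1.39): reflection off a lower-index medium gives no phase shift.
Bottom surface (1.39 → 1.46): reflection off a higher-index medium gives a half-wave phase shift.
Net: one phase inversion between the two reflected rays.
So the condition for destructive reflection is 2 n t = m λ.
The third-smallest nonzero thickness corresponds to m = 3: t = m λ / (2 n) = 3.00 × 388 / (2 × 1.39) = 419 nm.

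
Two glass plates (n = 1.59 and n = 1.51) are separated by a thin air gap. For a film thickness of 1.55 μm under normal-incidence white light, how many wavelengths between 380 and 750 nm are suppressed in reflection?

Ray reflecting at the top interface goes from n = 1.59 toward n = 1.0: no phase shift.
Bottom surface (1.0 → 1.51): reflection off a higher-index medium gives a half-wave phase shift.
Exactly one π shift → a net half-wave offset.
With one net inversion, destructive interference in reflection requires 2 n t = m λ.
λ = 2 n t / m = 3100 / m nm.
m=4: 775 nm (IR); m=5: 620 nm (visible); m=6: 517 nm (visible); m=7: 443 nm (visible); m=8: 388 nm (visible); m=9: 344 nm (UV).

4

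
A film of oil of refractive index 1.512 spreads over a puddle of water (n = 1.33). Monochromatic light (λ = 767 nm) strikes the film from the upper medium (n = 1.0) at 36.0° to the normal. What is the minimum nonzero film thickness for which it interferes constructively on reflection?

138 nm

Ray reflecting at the top interface goes from n = 1.0 toward n = 1.512: a half-wave phase shift.
Bottom surface (1.512 → 1.33): reflection off a lower-index medium gives no phase shift.
The two reflections differ by half a wavelength.
So the condition for constructive reflection is 2 n t cos θ_r = (m + ½) λ.
Snell's law: 1.0 sin 36.0° = 1.512 sin θ_r → sin θ_r = 0.389, cos θ_r = 0.921.
Minimum at m = 0: t = λ / (4 n cos θ_r) = 767 / (4 × 1.512 × 0.921) = 138 nm.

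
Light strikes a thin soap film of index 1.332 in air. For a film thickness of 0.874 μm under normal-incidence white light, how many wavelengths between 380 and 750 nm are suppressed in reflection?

At the upper boundary (n = 1.0 to n = 1.332) the reflected ray undergoes a half-wave phase shift.
At the lower boundary (n = 1.332 to n = 1.0) the reflected ray undergoes no phase shift.
The two reflections differ by half a wavelength.
For weak reflection here: 2 n t = m λ.
λ = 2 n t / m = 2328 / m nm.
m=3: 776 nm (IR); m=4: 582 nm (visible); m=5: 466 nm (visible); m=6: 388 nm (visible); m=7: 333 nm (UV).

3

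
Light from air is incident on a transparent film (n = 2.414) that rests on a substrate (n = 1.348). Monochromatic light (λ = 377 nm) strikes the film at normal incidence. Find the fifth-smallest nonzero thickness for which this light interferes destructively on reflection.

390 nm

At the upper boundary (n = 1.0 to n = 2.414) the reflected ray undergoes a half-wave phase shift.
Ray reflecting at the bottom interface goes from n = 2.414 toward n = 1.348: no phase shift.
Exactly one π shift → a net half-wave offset.
With one net inversion, destructive interference in reflection requires 2 n t = m λ.
The fifth-smallest nonzero thickness corresponds to m = 5: t = m λ / (2 n) = 5.00 × 377 / (2 × 2.414) = 390 nm.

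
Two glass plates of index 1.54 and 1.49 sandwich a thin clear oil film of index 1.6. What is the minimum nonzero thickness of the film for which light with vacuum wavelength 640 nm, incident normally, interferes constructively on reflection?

At the upper boundary (n = 1.54 to n = 1.6) the reflected ray undergoes a half-wave phase shift.
At the lower boundary (n = 1.6 to n = 1.49) the reflected ray undergoes no phase shift.
The two reflections differ by half a wavelength.
For bright reflection here: 2 n t = (m + ½) λ.
Minimum at m = 0: t = λ / (4 n) = 640 / (4 × 1.6) = 100 nm.

100 nm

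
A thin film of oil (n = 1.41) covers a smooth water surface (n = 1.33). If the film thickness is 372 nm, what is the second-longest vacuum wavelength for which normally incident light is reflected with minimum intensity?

525 nm

Top surface (1.0 → 1.41): reflection off a higher-index medium gives a half-wave phase shift.
Bottom surface (1.41 → 1.33): reflection off a lower-index medium gives no phase shift.
The two reflections differ by half a wavelength.
For weak reflection here: 2 n t = m λ.
λ = 2 n t / m. The second-longest wavelength is m = 2: λ = 2 × 1.41 × 372 / 2.00 = 525 nm.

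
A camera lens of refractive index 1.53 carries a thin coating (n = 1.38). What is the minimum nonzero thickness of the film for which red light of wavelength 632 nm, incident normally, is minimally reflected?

Ray reflecting at the top interface goes from n = 1.0 toward n = 1.38: a half-wave phase shift.
Ray reflecting at the bottom interface goes from n = 1.38 toward n = 1.53: a half-wave phase shift.
Zero or two π shifts → no net half-wave offset.
With no net inversion, destructive interference in reflection requires 2 n t = (m + ½) λ.
Minimum at m = 0: t = λ / (4 n) = 632 / (4 × 1.38) = 114 nm.

114 nm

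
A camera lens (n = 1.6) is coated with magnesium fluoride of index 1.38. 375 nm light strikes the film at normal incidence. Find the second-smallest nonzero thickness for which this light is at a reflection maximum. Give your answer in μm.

0.272 μm

At the upper boundary (n = 1.0 to n = 1.38) the reflected ray undergoes a half-wave phase shift.
At the lower boundary (n = 1.38 to n = 1.6) the reflected ray undergoes a half-wave phase shift.
Net: no relative phase inversion (both shifts match).
For bright reflection here: 2 n t = m λ.
The second-smallest nonzero thickness corresponds to m = 2: t = m λ / (2 n) = 2.00 × 375 / (2 × 1.38) = 272 nm.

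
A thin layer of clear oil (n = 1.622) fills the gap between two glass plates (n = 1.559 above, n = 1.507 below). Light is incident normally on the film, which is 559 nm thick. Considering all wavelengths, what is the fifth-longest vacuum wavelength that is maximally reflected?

Ray reflecting at the top interface goes from n = 1.559 toward n = 1.622: a half-wave phase shift.
Ray reflecting at the bottom interface goes from n = 1.622 toward n = 1.507: no phase shift.
Exactly one π shift → a net half-wave offset.
With one net inversion, constructive interference in reflection requires 2 n t = (m + ½) λ.
λ = 2 n t / (m + ½). The fifth-longest wavelength is m = 4: λ = 2 × 1.622 × 559 / 4.50 = 403 nm.

403 nm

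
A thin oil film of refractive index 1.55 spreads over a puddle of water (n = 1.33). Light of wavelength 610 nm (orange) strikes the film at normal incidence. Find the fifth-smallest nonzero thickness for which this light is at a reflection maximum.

At the upper boundary (n = 1.0 to n = 1.55) the reflected ray undergoes a half-wave phase shift.
Ray reflecting at the bottom interface goes from n = 1.55 toward n = 1.33: no phase shift.
Exactly one π shift → a net half-wave offset.
For bright reflection here: 2 n t = (m + ½) λ.
The fifth-smallest nonzero thickness corresponds to m = 4: t = (m + ½) λ / (2 n) = 4.50 × 610 / (2 × 1.55) = 885 nm.

885 nm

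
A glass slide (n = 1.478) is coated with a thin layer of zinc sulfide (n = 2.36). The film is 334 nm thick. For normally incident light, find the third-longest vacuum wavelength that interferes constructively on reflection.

631 nm

Top surface (1.0 → 2.36): reflection off a higher-index medium gives a half-wave phase shift.
At the lower boundary (n = 2.36 to n = 1.478) the reflected ray undergoes no phase shift.
Net: one phase inversion between the two reflected rays.
So the condition for constructive reflection is 2 n t = (m + ½) λ.
λ = 2 n t / (m + ½). The third-longest wavelength is m = 2: λ = 2 × 2.36 × 334 / 2.50 = 631 nm.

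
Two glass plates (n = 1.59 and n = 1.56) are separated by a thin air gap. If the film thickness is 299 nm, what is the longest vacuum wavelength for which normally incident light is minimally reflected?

598 nm

Ray reflecting at the top interface goes from n = 1.59 toward n = 1.0: no phase shift.
At the lower boundary (n = 1.0 to n = 1.56) the reflected ray undergoes a half-wave phase shift.
Net: one phase inversion between the two reflected rays.
For dark reflection here: 2 n t = m λ.
λ = 2 n t / m. The longest wavelength is m = 1: λ = 2 × 1.0 × 299 / 1.00 = 598 nm.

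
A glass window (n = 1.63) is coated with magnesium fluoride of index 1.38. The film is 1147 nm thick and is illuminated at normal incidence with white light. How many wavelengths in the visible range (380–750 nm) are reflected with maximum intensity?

Ray reflecting at the top interface goes from n = 1.0 toward n = 1.38: a half-wave phase shift.
Ray reflecting at the bottom interface goes from n = 1.38 toward n = 1.63: a half-wave phase shift.
Net: no relative phase inversion (both shifts match).
For strong reflection here: 2 n t = m λ.
λ = 2 n t / m = 3166 / m nm.
m=4: 791 nm (IR); m=5: 633 nm (visible); m=6: 528 nm (visible); m=7: 452 nm (visible); m=8: 396 nm (visible); m=9: 352 nm (UV).

4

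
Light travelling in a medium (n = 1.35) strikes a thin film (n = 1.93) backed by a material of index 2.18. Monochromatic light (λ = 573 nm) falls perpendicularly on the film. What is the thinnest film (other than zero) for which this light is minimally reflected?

Ray reflecting at the top interface goes from n = 1.35 toward n = 1.93: a half-wave phase shift.
At the lower boundary (n = 1.93 to n = 2.18) the reflected ray undergoes a half-wave phase shift.
The two reflections carry the same phase change, so no net offset.
With no net inversion, destructive interference in reflection requires 2 n t = (m + ½) λ.
Minimum at m = 0: t = λ / (4 n) = 573 / (4 × 1.93) = 74.2 nm.

74.2 nm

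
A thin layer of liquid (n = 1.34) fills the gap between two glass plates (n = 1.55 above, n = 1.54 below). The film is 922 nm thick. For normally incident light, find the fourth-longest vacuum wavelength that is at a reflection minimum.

Ray reflecting at the top interface goes from n = 1.55 toward n = 1.34: no phase shift.
At the lower boundary (n = 1.34 to n = 1.54) the reflected ray undergoes a half-wave phase shift.
The two reflections differ by half a wavelength.
So the condition for destructive reflection is 2 n t = m λ.
λ = 2 n t / m. The fourth-longest wavelength is m = 4: λ = 2 × 1.34 × 922 / 4.00 = 618 nm.

618 nm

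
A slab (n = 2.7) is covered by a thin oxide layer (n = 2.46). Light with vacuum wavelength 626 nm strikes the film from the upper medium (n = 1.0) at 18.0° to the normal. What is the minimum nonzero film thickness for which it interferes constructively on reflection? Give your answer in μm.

0.128 μm

Ray reflecting at the top interface goes from n = 1.0 toward n = 2.46: a half-wave phase shift.
Bottom surface (2.46 → 2.7): reflection off a higher-index medium gives a half-wave phase shift.
Zero or two π shifts → no net half-wave offset.
So the condition for constructive reflection is 2 n t cos θ_r = m λ.
Snell's law: 1.0 sin 18.0° = 2.46 sin θ_r → sin θ_r = 0.126, cos θ_r = 0.992.
Minimum nonzero at m = 1: t = λ / (2 n cos θ_r) = 626 / (2 × 2.46 × 0.992) = 128 nm.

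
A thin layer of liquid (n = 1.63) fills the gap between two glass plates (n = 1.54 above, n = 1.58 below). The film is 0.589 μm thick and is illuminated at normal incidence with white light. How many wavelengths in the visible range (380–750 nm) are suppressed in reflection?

3

Ray reflecting at the top interface goes from n = 1.54 toward n = 1.63: a half-wave phase shift.
Bottom surface (1.63 → 1.58): reflection off a lower-index medium gives no phase shift.
Net: one phase inversion between the two reflected rays.
With one net inversion, destructive interference in reflection requires 2 n t = m λ.
λ = 2 n t / m = 1920 / m nm.
m=2: 960 nm (IR); m=3: 640 nm (visible); m=4: 480 nm (visible); m=5: 384 nm (visible); m=6: 320 nm (UV).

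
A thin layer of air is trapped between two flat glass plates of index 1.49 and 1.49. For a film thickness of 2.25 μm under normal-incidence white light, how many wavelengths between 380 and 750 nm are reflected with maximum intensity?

Top surface (1.49 → 1.0): reflection off a lower-index medium gives no phase shift.
Ray reflecting at the bottom interface goes from n = 1.0 toward n = 1.49: a half-wave phase shift.
The two reflections differ by half a wavelength.
For strong reflection here: 2 n t = (m + ½) λ.
λ = 2 n t / (m + ½) = 4500 / (m + ½) nm.
m=5: 818 nm (IR); m=6: 692 nm (visible); m=7: 600 nm (visible); m=8: 529 nm (visible); m=9: 474 nm (visible); m=10: 429 nm (visible); m=11: 391 nm (visible); m=12: 360 nm (UV).

6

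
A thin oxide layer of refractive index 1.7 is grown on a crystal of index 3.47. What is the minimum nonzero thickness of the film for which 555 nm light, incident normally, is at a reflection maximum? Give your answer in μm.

0.163 μm

At the upper boundary (n = 1.0 to n = 1.7) the reflected ray undergoes a half-wave phase shift.
Bottom surface (1.7 → 3.47): reflection off a higher-index medium gives a half-wave phase shift.
The two reflections carry the same phase change, so no net offset.
So the condition for constructive reflection is 2 n t = m λ.
Minimum nonzero at m = 1: t = λ / (2 n) = 555 / (2 × 1.7) = 163 nm.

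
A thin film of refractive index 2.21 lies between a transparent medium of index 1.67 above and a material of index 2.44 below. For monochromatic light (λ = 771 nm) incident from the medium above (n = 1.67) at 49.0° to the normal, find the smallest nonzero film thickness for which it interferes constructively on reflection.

At the upper boundary (n = 1.67 to n = 2.21) the reflected ray undergoes a half-wave phase shift.
Ray reflecting at the bottom interface goes from n = 2.21 toward n = 2.44: a half-wave phase shift.
Net: no relative phase inversion (both shifts match).
So the condition for constructive reflection is 2 n t cos θ_r = m λ.
Snell's law: 1.67 sin 49.0° = 2.21 sin θ_r → sin θ_r = 0.570, cos θ_r = 0.821.
Minimum nonzero at m = 1: t = λ / (2 n cos θ_r) = 771 / (2 × 2.21 × 0.821) = 212 nm.

212 nm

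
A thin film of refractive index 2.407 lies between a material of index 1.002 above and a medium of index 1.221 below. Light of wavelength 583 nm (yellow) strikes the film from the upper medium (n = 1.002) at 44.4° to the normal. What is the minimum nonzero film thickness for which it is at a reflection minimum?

127 nm

Top surface (1.002 → 2.407): reflection off a higher-index medium gives a half-wave phase shift.
Ray reflecting at the bottom interface goes from n = 2.407 toward n = 1.221: no phase shift.
Exactly one π shift → a net half-wave offset.
So the condition for destructive reflection is 2 n t cos θ_r = m λ.
Snell's law: 1.002 sin 44.4° = 2.407 sin θ_r → sin θ_r = 0.291, cos θ_r = 0.957.
Minimum nonzero at m = 1: t = λ / (2 n cos θ_r) = 583 / (2 × 2.407 × 0.957) = 127 nm.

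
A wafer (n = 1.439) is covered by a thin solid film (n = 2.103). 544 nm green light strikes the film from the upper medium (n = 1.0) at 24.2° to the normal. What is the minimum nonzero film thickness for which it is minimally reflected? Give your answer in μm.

Ray reflecting at the top interface goes from n = 1.0 toward n = 2.103: a half-wave phase shift.
Bottom surface (2.103 → 1.439): reflection off a lower-index medium gives no phase shift.
Net: one phase inversion between the two reflected rays.
So the condition for destructive reflection is 2 n t cos θ_r = m λ.
Snell's law: 1.0 sin 24.2° = 2.103 sin θ_r → sin θ_r = 0.195, cos θ_r = 0.981.
Minimum nonzero at m = 1: t = λ / (2 n cos θ_r) = 544 / (2 × 2.103 × 0.981) = 132 nm.

0.132 μm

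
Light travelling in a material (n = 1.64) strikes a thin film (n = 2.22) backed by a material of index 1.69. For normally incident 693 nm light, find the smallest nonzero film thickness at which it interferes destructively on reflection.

Top surface (1.64 → 2.22): reflection off a higher-index medium gives a half-wave phase shift.
Ray reflecting at the bottom interface goes from n = 2.22 toward n = 1.69: no phase shift.
The two reflections differ by half a wavelength.
For weak reflection here: 2 n t = m λ.
Minimum nonzero at m = 1: t = λ / (2 n) = 693 / (2 × 2.22) = 156 nm.

156 nm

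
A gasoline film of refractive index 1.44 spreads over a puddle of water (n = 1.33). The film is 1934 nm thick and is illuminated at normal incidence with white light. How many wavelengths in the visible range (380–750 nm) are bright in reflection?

8

At the upper boundary (n = 1.0 to n = 1.44) the reflected ray undergoes a half-wave phase shift.
At the lower boundary (n = 1.44 to n = 1.33) the reflected ray undergoes no phase shift.
Net: one phase inversion between the two reflected rays.
So the condition for constructive reflection is 2 n t = (m + ½) λ.
λ = 2 n t / (m + ½) = 5570 / (m + ½) nm.
m=6: 857 nm (IR); m=7: 743 nm (visible); m=8: 655 nm (visible); m=9: 586 nm (visible); m=10: 530 nm (visible); m=11: 484 nm (visible); m=12: 446 nm (visible); m=13: 413 nm (visible); m=14: 384 nm (visible); m=15: 359 nm (UV).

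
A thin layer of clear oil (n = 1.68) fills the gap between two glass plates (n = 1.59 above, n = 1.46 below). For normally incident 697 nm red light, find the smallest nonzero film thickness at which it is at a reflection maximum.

Ray reflecting at the top interface goes from n = 1.59 toward n = 1.68: a half-wave phase shift.
Bottom surface (1.68 → 1.46): reflection off a lower-index medium gives no phase shift.
Exactly one π shift → a net half-wave offset.
For maximum reflection here: 2 n t = (m + ½) λ.
Minimum at m = 0: t = λ / (4 n) = 697 / (4 × 1.68) = 104 nm.

104 nm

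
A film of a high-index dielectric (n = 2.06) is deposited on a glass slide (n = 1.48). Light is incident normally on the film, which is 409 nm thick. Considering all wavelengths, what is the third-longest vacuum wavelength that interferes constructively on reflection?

Ray reflecting at the top interface goes from n = 1.0 toward n = 2.06: a half-wave phase shift.
Ray reflecting at the bottom interface goes from n = 2.06 toward n = 1.48: no phase shift.
Exactly one π shift → a net half-wave offset.
So the condition for constructive reflection is 2 n t = (m + ½) λ.
λ = 2 n t / (m + ½). The third-longest wavelength is m = 2: λ = 2 × 2.06 × 409 / 2.50 = 674 nm.

674 nm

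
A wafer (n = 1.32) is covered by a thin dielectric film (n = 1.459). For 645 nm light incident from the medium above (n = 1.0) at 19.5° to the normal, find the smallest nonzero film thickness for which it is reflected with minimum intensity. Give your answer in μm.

Ray reflecting at the top interface goes from n = 1.0 toward n = 1.459: a half-wave phase shift.
Ray reflecting at the bottom interface goes from n = 1.459 toward n = 1.32: no phase shift.
Exactly one π shift → a net half-wave offset.
With one net inversion, destructive interference in reflection requires 2 n t cos θ_r = m λ.
Snell's law: 1.0 sin 19.5° = 1.459 sin θ_r → sin θ_r = 0.229, cos θ_r = 0.973.
Minimum nonzero at m = 1: t = λ / (2 n cos θ_r) = 645 / (2 × 1.459 × 0.973) = 227 nm.

0.227 μm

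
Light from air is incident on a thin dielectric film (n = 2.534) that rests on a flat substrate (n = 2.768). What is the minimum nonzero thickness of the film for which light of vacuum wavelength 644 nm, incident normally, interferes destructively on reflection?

At the upper boundary (n = 1.0 to n = 2.534) the reflected ray undergoes a half-wave phase shift.
Bottom surface (2.534 → 2.768): reflection off a higher-index medium gives a half-wave phase shift.
The two reflections carry the same phase change, so no net offset.
So the condition for destructive reflection is 2 n t = (m + ½) λ.
Minimum at m = 0: t = λ / (4 n) = 644 / (4 × 2.534) = 63.5 nm.

63.5 nm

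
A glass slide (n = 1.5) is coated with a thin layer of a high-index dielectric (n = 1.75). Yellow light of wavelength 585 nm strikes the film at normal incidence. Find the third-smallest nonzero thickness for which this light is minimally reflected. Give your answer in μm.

0.501 μm

Top surface (1.0 → 1.75): reflection off a higher-index medium gives a half-wave phase shift.
Ray reflecting at the bottom interface goes from n = 1.75 toward n = 1.5: no phase shift.
The two reflections differ by half a wavelength.
So the condition for destructive reflection is 2 n t = m λ.
The third-smallest nonzero thickness corresponds to m = 3: t = m λ / (2 n) = 3.00 × 585 / (2 × 1.75) = 501 nm.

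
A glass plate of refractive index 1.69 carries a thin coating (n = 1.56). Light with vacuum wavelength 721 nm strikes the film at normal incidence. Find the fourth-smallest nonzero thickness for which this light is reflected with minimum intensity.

809 nm

Ray reflecting at the top interface goes from n = 1.0 toward n = 1.56: a half-wave phase shift.
Ray reflecting at the bottom interface goes from n = 1.56 toward n = 1.69: a half-wave phase shift.
The two reflections carry the same phase change, so no net offset.
With no net inversion, destructive interference in reflection requires 2 n t = (m + ½) λ.
The fourth-smallest nonzero thickness corresponds to m = 3: t = (m + ½) λ / (2 n) = 3.50 × 721 / (2 × 1.56) = 809 nm.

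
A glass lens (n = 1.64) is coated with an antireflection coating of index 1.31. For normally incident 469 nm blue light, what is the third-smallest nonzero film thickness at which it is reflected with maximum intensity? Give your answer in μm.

0.537 μm

Ray reflecting at the top interface goes from n = 1.0 toward n = 1.31: a half-wave phase shift.
Bottom surface (1.31 → 1.64): reflection off a higher-index medium gives a half-wave phase shift.
Net: no relative phase inversion (both shifts match).
So the condition for constructive reflection is 2 n t = m λ.
The third-smallest nonzero thickness corresponds to m = 3: t = m λ / (2 n) = 3.00 × 469 / (2 × 1.31) = 537 nm.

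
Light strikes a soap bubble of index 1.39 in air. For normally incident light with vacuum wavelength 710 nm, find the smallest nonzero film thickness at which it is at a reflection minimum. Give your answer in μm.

Ray reflecting at the top interface goes from n = 1.0 toward n = 1.39: a half-wave phase shift.
Ray reflecting at the bottom interface goes from n = 1.39 toward n = 1.0: no phase shift.
Exactly one π shift → a net half-wave offset.
So the condition for destructive reflection is 2 n t = m λ.
Minimum nonzero at m = 1: t = λ / (2 n) = 710 / (2 × 1.39) = 255 nm.

0.255 μm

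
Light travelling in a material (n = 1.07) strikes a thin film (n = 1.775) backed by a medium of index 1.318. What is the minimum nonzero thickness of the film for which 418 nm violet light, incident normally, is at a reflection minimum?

118 nm

Top surface (1.07 → 1.775): reflection off a higher-index medium gives a half-wave phase shift.
At the lower boundary (n = 1.775 to n = 1.318) the reflected ray undergoes no phase shift.
Exactly one π shift → a net half-wave offset.
With one net inversion, destructive interference in reflection requires 2 n t = m λ.
Minimum nonzero at m = 1: t = λ / (2 n) = 418 / (2 × 1.775) = 118 nm.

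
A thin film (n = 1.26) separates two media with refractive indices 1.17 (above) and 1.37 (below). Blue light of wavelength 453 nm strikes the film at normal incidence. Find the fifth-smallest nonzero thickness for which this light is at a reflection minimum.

Ray reflecting at the top interface goes from n = 1.17 toward n = 1.26: a half-wave phase shift.
At the lower boundary (n = 1.26 to n = 1.37) the reflected ray undergoes a half-wave phase shift.
Zero or two π shifts → no net half-wave offset.
With no net inversion, destructive interference in reflection requires 2 n t = (m + ½) λ.
The fifth-smallest nonzero thickness corresponds to m = 4: t = (m + ½) λ / (2 n) = 4.50 × 453 / (2 × 1.26) = 809 nm.

809 nm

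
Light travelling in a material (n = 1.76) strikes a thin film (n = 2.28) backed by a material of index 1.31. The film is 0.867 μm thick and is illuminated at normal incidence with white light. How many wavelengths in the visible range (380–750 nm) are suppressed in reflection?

5

At the upper boundary (n = 1.76 to n = 2.28) the reflected ray undergoes a half-wave phase shift.
Bottom surface (2.28 → 1.31): reflection off a lower-index medium gives no phase shift.
Exactly one π shift → a net half-wave offset.
For weak reflection here: 2 n t = m λ.
λ = 2 n t / m = 3954 / m nm.
m=5: 791 nm (IR); m=6: 659 nm (visible); m=7: 565 nm (visible); m=8: 494 nm (visible); m=9: 439 nm (visible); m=10: 395 nm (visible); m=11: 359 nm (UV).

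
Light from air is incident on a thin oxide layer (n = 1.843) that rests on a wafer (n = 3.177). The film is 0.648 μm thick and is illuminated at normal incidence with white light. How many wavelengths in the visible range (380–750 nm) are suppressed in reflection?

Top surface (1.0 → 1.843): reflection off a higher-index medium gives a half-wave phase shift.
Bottom surface (1.843 → 3.177): reflection off a higher-index medium gives a half-wave phase shift.
Net: no relative phase inversion (both shifts match).
With no net inversion, destructive interference in reflection requires 2 n t = (m + ½) λ.
λ = 2 n t / (m + ½) = 2389 / (m + ½) nm.
m=2: 955 nm (IR); m=3: 682 nm (visible); m=4: 531 nm (visible); m=5: 434 nm (visible); m=6: 367 nm (UV).

3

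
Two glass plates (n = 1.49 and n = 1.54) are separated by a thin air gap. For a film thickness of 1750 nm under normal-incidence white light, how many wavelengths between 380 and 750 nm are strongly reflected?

4

Ray reflecting at the top interface goes from n = 1.49 toward n = 1.0: no phase shift.
Ray reflecting at the bottom interface goes from n = 1.0 toward n = 1.54: a half-wave phase shift.
The two reflections differ by half a wavelength.
So the condition for constructive reflection is 2 n t = (m + ½) λ.
λ = 2 n t / (m + ½) = 3500 / (m + ½) nm.
m=4: 778 nm (IR); m=5: 636 nm (visible); m=6: 538 nm (visible); m=7: 467 nm (visible); m=8: 412 nm (visible); m=9: 368 nm (UV).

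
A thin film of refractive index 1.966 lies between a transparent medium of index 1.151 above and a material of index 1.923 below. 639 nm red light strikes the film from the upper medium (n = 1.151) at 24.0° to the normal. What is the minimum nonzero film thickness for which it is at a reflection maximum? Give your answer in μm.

At the upper boundary (n = 1.151 to n = 1.966) the reflected ray undergoes a half-wave phase shift.
At the lower boundary (n = 1.966 to n = 1.923) the reflected ray undergoes no phase shift.
The two reflections differ by half a wavelength.
For strong reflection here: 2 n t cos θ_r = (m + ½) λ.
Snell's law: 1.151 sin 24.0° = 1.966 sin θ_r → sin θ_r = 0.238, cos θ_r = 0.971.
Minimum at m = 0: t = λ / (4 n cos θ_r) = 639 / (4 × 1.966 × 0.971) = 83.7 nm.

0.0837 μm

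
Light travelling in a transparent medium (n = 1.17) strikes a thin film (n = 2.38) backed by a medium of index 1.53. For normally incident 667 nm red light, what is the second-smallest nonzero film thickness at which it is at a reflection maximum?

Top surface (1.17 → 2.38): reflection off a higher-index medium gives a half-wave phase shift.
Bottom surface (2.38 → 1.53): reflection off a lower-index medium gives no phase shift.
Net: one phase inversion between the two reflected rays.
For bright reflection here: 2 n t = (m + ½) λ.
The second-smallest nonzero thickness corresponds to m = 1: t = (m + ½) λ / (2 n) = 1.50 × 667 / (2 × 2.38) = 210 nm.

210 nm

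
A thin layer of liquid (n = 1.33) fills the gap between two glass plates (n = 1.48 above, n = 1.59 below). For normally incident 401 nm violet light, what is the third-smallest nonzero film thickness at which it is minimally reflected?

452 nm

At the upper boundary (n = 1.48 to n = 1.33) the reflected ray undergoes no phase shift.
Ray reflecting at the bottom interface goes from n = 1.33 toward n = 1.59: a half-wave phase shift.
The two reflections differ by half a wavelength.
For minimum reflection here: 2 n t = m λ.
The third-smallest nonzero thickness corresponds to m = 3: t = m λ / (2 n) = 3.00 × 401 / (2 × 1.33) = 452 nm.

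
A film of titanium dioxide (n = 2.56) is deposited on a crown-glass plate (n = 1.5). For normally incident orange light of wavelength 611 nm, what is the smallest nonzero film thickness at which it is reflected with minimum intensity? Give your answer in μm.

0.119 μm

At the upper boundary (n = 1.0 to n = 2.56) the reflected ray undergoes a half-wave phase shift.
At the lower boundary (n = 2.56 to n = 1.5) the reflected ray undergoes no phase shift.
Exactly one π shift → a net half-wave offset.
With one net inversion, destructive interference in reflection requires 2 n t = m λ.
The smallest nonzero thickness corresponds to m = 1: t = m λ / (2 n) = 1.00 × 611 / (2 × 2.56) = 119 nm.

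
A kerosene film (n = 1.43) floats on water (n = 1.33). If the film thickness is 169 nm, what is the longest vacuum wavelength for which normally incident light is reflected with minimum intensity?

483 nm

Top surface (1.0 → 1.43): reflection off a higher-index medium gives a half-wave phase shift.
At the lower boundary (n = 1.43 to n = 1.33) the reflected ray undergoes no phase shift.
The two reflections differ by half a wavelength.
So the condition for destructive reflection is 2 n t = m λ.
λ = 2 n t / m. The longest wavelength is m = 1: λ = 2 × 1.43 × 169 / 1.00 = 483 nm.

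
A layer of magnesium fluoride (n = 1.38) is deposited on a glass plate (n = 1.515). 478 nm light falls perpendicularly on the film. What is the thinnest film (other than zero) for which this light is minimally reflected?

Ray reflecting at the top interface goes from n = 1.0 toward n = 1.38: a half-wave phase shift.
Bottom surface (1.38 → 1.515): reflection off a higher-index medium gives a half-wave phase shift.
Zero or two π shifts → no net half-wave offset.
For dark reflection here: 2 n t = (m + ½) λ.
Minimum at m = 0: t = λ / (4 n) = 478 / (4 × 1.38) = 86.6 nm.

86.6 nm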